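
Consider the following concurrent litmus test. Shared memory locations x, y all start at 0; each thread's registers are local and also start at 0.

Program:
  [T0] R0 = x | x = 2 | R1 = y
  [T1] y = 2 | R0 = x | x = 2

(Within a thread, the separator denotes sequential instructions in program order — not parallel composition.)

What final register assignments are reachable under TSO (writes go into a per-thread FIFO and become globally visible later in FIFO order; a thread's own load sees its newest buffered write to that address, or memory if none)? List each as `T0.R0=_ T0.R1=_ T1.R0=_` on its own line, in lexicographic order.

T0.R0=0 T0.R1=0 T1.R0=0
T0.R0=0 T0.R1=0 T1.R0=2
T0.R0=0 T0.R1=2 T1.R0=0
T0.R0=0 T0.R1=2 T1.R0=2
T0.R0=2 T0.R1=2 T1.R0=0

outcome vector order: (T0.R0,T0.R1,T1.R0)
|TSO outcomes| = 5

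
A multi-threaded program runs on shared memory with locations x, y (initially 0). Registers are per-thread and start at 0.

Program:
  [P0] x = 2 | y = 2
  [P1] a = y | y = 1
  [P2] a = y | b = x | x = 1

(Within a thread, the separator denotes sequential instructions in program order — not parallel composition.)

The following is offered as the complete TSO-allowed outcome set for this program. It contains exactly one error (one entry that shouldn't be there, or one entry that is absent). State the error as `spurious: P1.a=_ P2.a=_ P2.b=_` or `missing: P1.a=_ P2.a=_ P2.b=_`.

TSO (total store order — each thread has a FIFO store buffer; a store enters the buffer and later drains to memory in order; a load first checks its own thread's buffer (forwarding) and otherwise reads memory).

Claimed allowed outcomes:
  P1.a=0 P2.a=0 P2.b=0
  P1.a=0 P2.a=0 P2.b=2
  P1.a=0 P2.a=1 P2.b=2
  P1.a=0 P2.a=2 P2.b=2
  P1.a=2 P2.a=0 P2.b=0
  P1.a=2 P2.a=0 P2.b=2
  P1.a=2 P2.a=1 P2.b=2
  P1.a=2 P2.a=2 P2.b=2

missing: P1.a=0 P2.a=1 P2.b=0

outcome vector order: (P1.a,P2.a,P2.b)
TSO: 9 outcomes — {(0,0,0), (0,0,2), (0,1,0), (0,1,2), (0,2,2), (2,0,0), (2,0,2), (2,1,2), (2,2,2)}
TSO∖claimed = {(0,1,0)}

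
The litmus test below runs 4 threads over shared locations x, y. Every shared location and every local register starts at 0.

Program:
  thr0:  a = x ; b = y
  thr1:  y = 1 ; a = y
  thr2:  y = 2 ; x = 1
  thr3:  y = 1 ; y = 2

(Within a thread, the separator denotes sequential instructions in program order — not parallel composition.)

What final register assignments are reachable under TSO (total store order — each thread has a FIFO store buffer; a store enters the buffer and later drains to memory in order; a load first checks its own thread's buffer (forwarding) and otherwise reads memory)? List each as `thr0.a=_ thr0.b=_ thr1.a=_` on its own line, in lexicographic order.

outcome vector order: (thr0.a,thr0.b,thr1.a)
|TSO outcomes| = 10

thr0.a=0 thr0.b=0 thr1.a=1
thr0.a=0 thr0.b=0 thr1.a=2
thr0.a=0 thr0.b=1 thr1.a=1
thr0.a=0 thr0.b=1 thr1.a=2
thr0.a=0 thr0.b=2 thr1.a=1
thr0.a=0 thr0.b=2 thr1.a=2
thr0.a=1 thr0.b=1 thr1.a=1
thr0.a=1 thr0.b=1 thr1.a=2
thr0.a=1 thr0.b=2 thr1.a=1
thr0.a=1 thr0.b=2 thr1.a=2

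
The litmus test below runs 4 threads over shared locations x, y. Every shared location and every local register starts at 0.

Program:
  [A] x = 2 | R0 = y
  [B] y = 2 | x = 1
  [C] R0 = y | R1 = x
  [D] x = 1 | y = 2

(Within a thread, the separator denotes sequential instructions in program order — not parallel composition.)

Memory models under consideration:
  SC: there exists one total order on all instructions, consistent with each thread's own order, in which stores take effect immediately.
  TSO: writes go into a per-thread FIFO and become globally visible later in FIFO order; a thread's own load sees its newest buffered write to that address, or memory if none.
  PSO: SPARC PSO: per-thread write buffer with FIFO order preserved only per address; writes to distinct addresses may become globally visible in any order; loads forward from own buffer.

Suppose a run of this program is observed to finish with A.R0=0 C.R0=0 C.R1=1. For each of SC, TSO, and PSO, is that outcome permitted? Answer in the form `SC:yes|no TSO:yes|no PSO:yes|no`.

SC:yes TSO:yes PSO:yes

outcome vector order: (A.R0,C.R0,C.R1)
under SC → 000 001 002 021 022 200 201 202 220 221 222
under TSO → 000 001 002 020 021 022 200 201 202 220 221 222
under PSO → 000 001 002 020 021 022 200 201 202 220 221 222
target 001 ∈ {SC,TSO,PSO}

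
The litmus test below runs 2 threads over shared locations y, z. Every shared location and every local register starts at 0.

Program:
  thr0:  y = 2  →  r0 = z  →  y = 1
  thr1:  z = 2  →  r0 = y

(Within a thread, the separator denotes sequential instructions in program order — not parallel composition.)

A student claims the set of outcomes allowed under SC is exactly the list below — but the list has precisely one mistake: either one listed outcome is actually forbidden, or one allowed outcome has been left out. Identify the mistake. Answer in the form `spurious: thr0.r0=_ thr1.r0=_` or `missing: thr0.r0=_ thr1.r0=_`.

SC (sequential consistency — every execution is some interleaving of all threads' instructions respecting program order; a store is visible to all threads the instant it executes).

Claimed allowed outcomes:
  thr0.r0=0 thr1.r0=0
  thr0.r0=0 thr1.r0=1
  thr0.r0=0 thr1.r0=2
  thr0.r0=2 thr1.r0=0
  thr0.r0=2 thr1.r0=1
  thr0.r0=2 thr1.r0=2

spurious: thr0.r0=0 thr1.r0=0

outcome vector order: (thr0.r0,thr1.r0)
[SC] allowed = {<0 1>, <0 2>, <2 0>, <2 1>, <2 2>}
claimed∖SC = {<0 0>}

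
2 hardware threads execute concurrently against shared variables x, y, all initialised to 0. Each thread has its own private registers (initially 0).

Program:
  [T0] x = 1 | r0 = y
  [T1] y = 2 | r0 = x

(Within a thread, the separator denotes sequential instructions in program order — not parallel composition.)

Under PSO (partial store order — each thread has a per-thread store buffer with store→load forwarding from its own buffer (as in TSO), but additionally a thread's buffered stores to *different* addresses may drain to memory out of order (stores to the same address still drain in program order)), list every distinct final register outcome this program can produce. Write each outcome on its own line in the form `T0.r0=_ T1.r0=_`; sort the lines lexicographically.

T0.r0=0 T1.r0=0
T0.r0=0 T1.r0=1
T0.r0=2 T1.r0=0
T0.r0=2 T1.r0=1

outcome vector order: (T0.r0,T1.r0)
|PSO outcomes| = 4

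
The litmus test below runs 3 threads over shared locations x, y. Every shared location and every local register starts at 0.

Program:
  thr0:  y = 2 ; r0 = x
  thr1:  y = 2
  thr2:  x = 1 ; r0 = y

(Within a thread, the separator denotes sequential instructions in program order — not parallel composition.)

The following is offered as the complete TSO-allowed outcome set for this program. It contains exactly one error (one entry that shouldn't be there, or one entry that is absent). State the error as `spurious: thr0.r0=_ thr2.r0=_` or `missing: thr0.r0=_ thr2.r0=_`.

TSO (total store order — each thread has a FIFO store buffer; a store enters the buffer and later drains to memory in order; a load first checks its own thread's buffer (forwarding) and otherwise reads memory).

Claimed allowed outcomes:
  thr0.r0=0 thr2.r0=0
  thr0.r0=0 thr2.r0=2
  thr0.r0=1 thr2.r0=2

outcome vector order: (thr0.r0,thr2.r0)
under TSO → 0/0, 0/2, 1/0, 1/2
TSO∖claimed = {1/0}

missing: thr0.r0=1 thr2.r0=0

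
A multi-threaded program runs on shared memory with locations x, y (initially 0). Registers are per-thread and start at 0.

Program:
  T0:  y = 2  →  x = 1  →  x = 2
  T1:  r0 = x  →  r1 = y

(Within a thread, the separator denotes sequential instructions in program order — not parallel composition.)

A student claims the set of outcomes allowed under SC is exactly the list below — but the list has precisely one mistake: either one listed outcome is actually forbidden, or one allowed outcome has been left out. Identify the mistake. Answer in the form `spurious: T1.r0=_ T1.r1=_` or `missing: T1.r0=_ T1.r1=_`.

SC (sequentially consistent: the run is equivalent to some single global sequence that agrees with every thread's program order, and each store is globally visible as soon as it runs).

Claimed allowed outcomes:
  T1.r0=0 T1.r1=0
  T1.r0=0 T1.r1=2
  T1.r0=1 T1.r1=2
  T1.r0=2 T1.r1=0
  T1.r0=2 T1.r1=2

outcome vector order: (T1.r0,T1.r1)
under SC → (0,0); (0,2); (1,2); (2,2)
claimed∖SC = {(2,0)}

spurious: T1.r0=2 T1.r1=0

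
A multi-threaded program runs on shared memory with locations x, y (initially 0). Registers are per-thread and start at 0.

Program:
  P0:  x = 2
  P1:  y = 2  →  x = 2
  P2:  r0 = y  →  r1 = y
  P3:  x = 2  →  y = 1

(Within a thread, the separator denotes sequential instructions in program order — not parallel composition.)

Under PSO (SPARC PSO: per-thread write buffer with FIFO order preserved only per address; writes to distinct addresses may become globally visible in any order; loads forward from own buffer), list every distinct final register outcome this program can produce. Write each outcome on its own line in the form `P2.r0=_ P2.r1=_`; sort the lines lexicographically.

outcome vector order: (P2.r0,P2.r1)
|PSO outcomes| = 7

P2.r0=0 P2.r1=0
P2.r0=0 P2.r1=1
P2.r0=0 P2.r1=2
P2.r0=1 P2.r1=1
P2.r0=1 P2.r1=2
P2.r0=2 P2.r1=1
P2.r0=2 P2.r1=2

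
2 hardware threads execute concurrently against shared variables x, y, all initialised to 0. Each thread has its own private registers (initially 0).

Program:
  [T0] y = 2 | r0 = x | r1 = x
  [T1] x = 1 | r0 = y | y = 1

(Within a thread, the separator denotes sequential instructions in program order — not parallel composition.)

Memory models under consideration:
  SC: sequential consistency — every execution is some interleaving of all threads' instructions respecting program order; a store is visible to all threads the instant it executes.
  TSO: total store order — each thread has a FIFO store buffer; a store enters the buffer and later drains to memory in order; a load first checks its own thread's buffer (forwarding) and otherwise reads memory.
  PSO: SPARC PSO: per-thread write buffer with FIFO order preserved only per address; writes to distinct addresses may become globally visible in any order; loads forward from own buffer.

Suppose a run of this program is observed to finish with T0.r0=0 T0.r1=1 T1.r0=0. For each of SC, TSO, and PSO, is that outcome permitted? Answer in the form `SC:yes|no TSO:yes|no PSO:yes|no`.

SC:no TSO:yes PSO:yes

outcome vector order: (T0.r0,T0.r1,T1.r0)
[SC] allowed = {(0,0,2) (0,1,2) (1,1,0) (1,1,2)}
[TSO] allowed = {(0,0,0) (0,0,2) (0,1,0) (0,1,2) (1,1,0) (1,1,2)}
[PSO] allowed = {(0,0,0) (0,0,2) (0,1,0) (0,1,2) (1,1,0) (1,1,2)}
target (0,1,0) ∈ {TSO,PSO}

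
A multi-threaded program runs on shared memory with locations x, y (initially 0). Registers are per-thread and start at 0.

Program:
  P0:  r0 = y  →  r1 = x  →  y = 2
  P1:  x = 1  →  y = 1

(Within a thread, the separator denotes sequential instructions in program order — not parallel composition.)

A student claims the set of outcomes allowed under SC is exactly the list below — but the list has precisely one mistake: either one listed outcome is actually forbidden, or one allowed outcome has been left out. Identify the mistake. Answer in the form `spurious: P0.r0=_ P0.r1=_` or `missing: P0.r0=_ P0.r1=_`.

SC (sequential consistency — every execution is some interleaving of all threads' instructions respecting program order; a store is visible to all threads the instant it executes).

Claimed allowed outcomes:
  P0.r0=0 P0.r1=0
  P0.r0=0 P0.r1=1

outcome vector order: (P0.r0,P0.r1)
under SC → 0/0, 0/1, 1/1
SC∖claimed = {1/1}

missing: P0.r0=1 P0.r1=1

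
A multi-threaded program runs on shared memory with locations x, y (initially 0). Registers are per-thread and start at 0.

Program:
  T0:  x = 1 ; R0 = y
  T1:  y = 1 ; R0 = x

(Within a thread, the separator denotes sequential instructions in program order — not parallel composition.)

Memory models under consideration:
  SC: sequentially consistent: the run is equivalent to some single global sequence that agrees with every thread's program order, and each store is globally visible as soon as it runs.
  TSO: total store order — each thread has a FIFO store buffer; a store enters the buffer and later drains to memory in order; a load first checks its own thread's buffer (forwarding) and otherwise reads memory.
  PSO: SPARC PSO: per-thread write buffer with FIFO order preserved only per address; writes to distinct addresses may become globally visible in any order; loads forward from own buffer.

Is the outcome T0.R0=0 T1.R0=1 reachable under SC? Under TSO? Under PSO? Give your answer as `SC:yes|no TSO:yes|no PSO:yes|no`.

SC:yes TSO:yes PSO:yes

outcome vector order: (T0.R0,T1.R0)
[SC] allowed = {(0,1); (1,0); (1,1)}
[TSO] allowed = {(0,0); (0,1); (1,0); (1,1)}
[PSO] allowed = {(0,0); (0,1); (1,0); (1,1)}
target (0,1) ∈ {SC,TSO,PSO}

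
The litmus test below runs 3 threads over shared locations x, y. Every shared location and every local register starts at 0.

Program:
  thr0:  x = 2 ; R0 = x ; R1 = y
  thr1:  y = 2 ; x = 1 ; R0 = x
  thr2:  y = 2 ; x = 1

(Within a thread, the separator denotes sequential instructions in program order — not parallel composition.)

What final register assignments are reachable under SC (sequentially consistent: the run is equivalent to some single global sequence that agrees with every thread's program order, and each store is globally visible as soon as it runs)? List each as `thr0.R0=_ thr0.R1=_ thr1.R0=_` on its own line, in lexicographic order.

outcome vector order: (thr0.R0,thr0.R1,thr1.R0)
|SC outcomes| = 5

thr0.R0=1 thr0.R1=2 thr1.R0=1
thr0.R0=1 thr0.R1=2 thr1.R0=2
thr0.R0=2 thr0.R1=0 thr1.R0=1
thr0.R0=2 thr0.R1=2 thr1.R0=1
thr0.R0=2 thr0.R1=2 thr1.R0=2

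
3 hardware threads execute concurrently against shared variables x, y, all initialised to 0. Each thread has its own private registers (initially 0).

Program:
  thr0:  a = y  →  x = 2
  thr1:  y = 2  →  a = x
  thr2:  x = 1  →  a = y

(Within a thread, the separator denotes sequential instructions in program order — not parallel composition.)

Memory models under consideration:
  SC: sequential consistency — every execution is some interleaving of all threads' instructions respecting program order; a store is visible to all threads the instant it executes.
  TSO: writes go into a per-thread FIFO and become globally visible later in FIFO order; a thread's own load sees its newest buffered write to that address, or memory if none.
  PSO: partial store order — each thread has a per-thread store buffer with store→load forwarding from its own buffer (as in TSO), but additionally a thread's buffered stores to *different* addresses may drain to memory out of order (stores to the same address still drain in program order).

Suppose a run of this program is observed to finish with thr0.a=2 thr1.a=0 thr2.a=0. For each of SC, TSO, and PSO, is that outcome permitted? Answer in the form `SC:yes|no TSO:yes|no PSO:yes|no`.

outcome vector order: (thr0.a,thr1.a,thr2.a)
SC: 10 outcomes — {<0 0 2> <0 1 0> <0 1 2> <0 2 0> <0 2 2> <2 0 2> <2 1 0> <2 1 2> <2 2 0> <2 2 2>}
TSO: 12 outcomes — {<0 0 0> <0 0 2> <0 1 0> <0 1 2> <0 2 0> <0 2 2> <2 0 0> <2 0 2> <2 1 0> <2 1 2> <2 2 0> <2 2 2>}
PSO: 12 outcomes — {<0 0 0> <0 0 2> <0 1 0> <0 1 2> <0 2 0> <0 2 2> <2 0 0> <2 0 2> <2 1 0> <2 1 2> <2 2 0> <2 2 2>}
target <2 0 0> ∈ {TSO,PSO}

SC:no TSO:yes PSO:yes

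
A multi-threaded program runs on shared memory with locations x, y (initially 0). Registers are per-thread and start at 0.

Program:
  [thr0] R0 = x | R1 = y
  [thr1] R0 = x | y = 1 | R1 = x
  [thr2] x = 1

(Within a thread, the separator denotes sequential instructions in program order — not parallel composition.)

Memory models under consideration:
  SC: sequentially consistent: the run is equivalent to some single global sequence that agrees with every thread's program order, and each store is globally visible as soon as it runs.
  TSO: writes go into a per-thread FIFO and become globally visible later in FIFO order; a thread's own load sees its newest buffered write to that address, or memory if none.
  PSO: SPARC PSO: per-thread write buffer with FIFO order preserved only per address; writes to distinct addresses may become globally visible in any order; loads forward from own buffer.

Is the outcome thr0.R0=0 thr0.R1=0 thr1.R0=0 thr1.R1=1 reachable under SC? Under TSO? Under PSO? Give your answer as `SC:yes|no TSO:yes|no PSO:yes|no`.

outcome vector order: (thr0.R0,thr0.R1,thr1.R0,thr1.R1)
[SC] allowed = {0000; 0001; 0011; 0100; 0101; 0111; 1001; 1011; 1100; 1101; 1111}
[TSO] allowed = {0000; 0001; 0011; 0100; 0101; 0111; 1000; 1001; 1011; 1100; 1101; 1111}
[PSO] allowed = {0000; 0001; 0011; 0100; 0101; 0111; 1000; 1001; 1011; 1100; 1101; 1111}
target 0001 ∈ {SC,TSO,PSO}

SC:yes TSO:yes PSO:yes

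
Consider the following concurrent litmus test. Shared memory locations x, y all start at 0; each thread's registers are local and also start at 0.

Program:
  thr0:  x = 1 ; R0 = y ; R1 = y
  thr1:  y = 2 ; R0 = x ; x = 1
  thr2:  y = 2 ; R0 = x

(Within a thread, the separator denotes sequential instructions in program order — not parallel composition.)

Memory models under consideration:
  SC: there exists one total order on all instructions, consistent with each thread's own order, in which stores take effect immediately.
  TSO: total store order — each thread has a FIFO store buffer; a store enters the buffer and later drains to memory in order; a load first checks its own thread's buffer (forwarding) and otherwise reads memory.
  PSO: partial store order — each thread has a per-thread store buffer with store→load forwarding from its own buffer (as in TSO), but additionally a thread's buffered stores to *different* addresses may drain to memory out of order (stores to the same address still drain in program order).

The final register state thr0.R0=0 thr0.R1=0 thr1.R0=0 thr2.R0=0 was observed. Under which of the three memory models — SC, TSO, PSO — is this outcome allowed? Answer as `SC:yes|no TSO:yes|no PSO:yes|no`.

SC:no TSO:yes PSO:yes

outcome vector order: (thr0.R0,thr0.R1,thr1.R0,thr2.R0)
under SC → 0011; 0211; 2200; 2201; 2210; 2211
under TSO → 0000; 0001; 0010; 0011; 0200; 0201; 0210; 0211; 2200; 2201; 2210; 2211
under PSO → 0000; 0001; 0010; 0011; 0200; 0201; 0210; 0211; 2200; 2201; 2210; 2211
target 0000 ∈ {TSO,PSO}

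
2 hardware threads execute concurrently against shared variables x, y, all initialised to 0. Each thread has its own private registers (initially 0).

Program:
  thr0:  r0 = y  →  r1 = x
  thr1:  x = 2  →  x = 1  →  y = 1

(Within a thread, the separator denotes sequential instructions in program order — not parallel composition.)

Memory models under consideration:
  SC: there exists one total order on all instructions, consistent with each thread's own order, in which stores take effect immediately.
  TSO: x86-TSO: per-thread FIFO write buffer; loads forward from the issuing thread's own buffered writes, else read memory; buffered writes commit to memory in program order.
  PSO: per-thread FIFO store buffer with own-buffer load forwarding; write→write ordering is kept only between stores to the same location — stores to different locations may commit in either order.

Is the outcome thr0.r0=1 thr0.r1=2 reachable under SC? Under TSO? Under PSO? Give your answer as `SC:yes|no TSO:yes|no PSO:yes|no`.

outcome vector order: (thr0.r0,thr0.r1)
SC (4): <0 0>; <0 1>; <0 2>; <1 1>
TSO (4): <0 0>; <0 1>; <0 2>; <1 1>
PSO (6): <0 0>; <0 1>; <0 2>; <1 0>; <1 1>; <1 2>
target <1 2> ∈ {PSO}

SC:no TSO:no PSO:yes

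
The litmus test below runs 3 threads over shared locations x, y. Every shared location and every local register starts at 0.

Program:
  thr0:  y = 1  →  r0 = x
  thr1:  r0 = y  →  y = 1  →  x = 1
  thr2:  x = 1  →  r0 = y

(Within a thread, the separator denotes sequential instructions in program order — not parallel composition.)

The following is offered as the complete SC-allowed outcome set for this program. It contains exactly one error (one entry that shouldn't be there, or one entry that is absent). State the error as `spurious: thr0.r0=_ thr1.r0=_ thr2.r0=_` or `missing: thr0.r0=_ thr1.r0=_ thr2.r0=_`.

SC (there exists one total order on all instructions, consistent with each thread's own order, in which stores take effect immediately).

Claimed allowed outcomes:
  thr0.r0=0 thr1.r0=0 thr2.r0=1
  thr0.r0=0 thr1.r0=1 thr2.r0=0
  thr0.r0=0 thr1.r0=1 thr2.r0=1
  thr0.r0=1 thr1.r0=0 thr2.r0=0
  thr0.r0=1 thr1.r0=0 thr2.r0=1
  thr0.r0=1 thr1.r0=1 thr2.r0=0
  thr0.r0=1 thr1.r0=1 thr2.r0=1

spurious: thr0.r0=0 thr1.r0=1 thr2.r0=0

outcome vector order: (thr0.r0,thr1.r0,thr2.r0)
SC: 6 outcomes — {(0,0,1), (0,1,1), (1,0,0), (1,0,1), (1,1,0), (1,1,1)}
claimed∖SC = {(0,1,0)}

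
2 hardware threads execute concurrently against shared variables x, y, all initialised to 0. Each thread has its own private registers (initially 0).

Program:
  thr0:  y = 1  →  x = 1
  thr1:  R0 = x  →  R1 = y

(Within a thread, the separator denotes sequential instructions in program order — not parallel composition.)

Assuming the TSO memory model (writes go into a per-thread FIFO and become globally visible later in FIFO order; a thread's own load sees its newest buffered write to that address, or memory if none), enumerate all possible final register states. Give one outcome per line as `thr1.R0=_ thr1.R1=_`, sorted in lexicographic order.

thr1.R0=0 thr1.R1=0
thr1.R0=0 thr1.R1=1
thr1.R0=1 thr1.R1=1

outcome vector order: (thr1.R0,thr1.R1)
|TSO outcomes| = 3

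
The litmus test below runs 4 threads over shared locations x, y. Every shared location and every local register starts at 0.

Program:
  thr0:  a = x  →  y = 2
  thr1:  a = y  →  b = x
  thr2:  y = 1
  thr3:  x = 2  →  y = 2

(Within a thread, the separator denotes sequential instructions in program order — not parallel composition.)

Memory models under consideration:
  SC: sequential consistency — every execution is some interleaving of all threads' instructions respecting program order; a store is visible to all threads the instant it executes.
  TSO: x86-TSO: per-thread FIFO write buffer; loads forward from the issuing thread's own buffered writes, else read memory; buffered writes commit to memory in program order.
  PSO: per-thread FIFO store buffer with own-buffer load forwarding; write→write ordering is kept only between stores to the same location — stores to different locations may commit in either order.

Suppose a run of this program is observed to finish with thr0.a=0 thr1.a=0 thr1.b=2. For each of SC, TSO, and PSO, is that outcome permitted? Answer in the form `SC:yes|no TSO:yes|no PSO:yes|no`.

SC:yes TSO:yes PSO:yes

outcome vector order: (thr0.a,thr1.a,thr1.b)
under SC → 0/0/0 0/0/2 0/1/0 0/1/2 0/2/0 0/2/2 2/0/0 2/0/2 2/1/0 2/1/2 2/2/2
under TSO → 0/0/0 0/0/2 0/1/0 0/1/2 0/2/0 0/2/2 2/0/0 2/0/2 2/1/0 2/1/2 2/2/2
under PSO → 0/0/0 0/0/2 0/1/0 0/1/2 0/2/0 0/2/2 2/0/0 2/0/2 2/1/0 2/1/2 2/2/0 2/2/2
target 0/0/2 ∈ {SC,TSO,PSO}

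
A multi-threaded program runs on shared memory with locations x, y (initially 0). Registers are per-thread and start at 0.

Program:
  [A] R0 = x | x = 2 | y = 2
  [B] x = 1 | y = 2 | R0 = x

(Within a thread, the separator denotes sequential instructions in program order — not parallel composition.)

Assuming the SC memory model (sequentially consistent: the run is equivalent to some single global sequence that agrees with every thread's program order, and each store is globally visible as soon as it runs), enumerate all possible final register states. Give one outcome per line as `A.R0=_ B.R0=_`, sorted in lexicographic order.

A.R0=0 B.R0=1
A.R0=0 B.R0=2
A.R0=1 B.R0=1
A.R0=1 B.R0=2

outcome vector order: (A.R0,B.R0)
|SC outcomes| = 4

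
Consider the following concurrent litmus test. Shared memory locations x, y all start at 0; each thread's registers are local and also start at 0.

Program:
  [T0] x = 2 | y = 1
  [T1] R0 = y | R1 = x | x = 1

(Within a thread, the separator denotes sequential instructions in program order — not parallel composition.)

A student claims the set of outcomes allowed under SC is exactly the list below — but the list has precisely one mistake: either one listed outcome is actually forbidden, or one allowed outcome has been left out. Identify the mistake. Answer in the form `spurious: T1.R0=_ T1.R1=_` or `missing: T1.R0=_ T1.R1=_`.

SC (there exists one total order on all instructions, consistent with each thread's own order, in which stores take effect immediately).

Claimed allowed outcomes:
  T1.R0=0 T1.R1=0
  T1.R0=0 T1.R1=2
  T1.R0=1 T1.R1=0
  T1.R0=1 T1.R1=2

spurious: T1.R0=1 T1.R1=0

outcome vector order: (T1.R0,T1.R1)
SC: 3 outcomes — {<0 0> <0 2> <1 2>}
claimed∖SC = {<1 0>}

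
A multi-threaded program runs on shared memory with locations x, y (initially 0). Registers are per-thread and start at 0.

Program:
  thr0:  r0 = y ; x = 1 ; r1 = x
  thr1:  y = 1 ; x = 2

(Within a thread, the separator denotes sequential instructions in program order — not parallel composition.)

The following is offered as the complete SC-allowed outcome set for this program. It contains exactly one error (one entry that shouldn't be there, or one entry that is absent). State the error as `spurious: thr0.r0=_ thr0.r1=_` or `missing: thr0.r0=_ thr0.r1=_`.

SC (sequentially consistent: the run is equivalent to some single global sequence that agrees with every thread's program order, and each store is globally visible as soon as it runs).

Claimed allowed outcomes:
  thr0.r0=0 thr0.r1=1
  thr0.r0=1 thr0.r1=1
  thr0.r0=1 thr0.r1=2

missing: thr0.r0=0 thr0.r1=2

outcome vector order: (thr0.r0,thr0.r1)
SC: 4 outcomes — {<0 1> <0 2> <1 1> <1 2>}
SC∖claimed = {<0 2>}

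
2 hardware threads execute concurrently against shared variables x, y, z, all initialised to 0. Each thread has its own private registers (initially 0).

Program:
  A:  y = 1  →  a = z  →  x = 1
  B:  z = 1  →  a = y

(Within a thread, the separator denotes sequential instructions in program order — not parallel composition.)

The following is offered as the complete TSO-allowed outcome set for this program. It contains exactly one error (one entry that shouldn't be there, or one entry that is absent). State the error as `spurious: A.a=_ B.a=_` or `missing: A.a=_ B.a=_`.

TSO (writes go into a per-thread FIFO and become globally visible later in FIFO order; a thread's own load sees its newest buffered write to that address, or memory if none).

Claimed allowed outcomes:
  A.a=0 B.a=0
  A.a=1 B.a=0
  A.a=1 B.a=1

outcome vector order: (A.a,B.a)
[TSO] allowed = {<0 0>, <0 1>, <1 0>, <1 1>}
TSO∖claimed = {<0 1>}

missing: A.a=0 B.a=1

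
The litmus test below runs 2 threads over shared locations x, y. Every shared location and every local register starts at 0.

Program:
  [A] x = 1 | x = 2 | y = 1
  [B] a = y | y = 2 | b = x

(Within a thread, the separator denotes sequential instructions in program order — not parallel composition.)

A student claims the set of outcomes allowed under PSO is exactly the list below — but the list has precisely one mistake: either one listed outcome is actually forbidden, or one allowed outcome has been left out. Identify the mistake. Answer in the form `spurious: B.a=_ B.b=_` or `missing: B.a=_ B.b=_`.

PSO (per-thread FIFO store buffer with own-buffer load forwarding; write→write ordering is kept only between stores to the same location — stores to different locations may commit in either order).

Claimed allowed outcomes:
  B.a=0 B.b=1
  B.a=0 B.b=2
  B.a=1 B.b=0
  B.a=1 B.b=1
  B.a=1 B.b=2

outcome vector order: (B.a,B.b)
under PSO → 0/0, 0/1, 0/2, 1/0, 1/1, 1/2
PSO∖claimed = {0/0}

missing: B.a=0 B.b=0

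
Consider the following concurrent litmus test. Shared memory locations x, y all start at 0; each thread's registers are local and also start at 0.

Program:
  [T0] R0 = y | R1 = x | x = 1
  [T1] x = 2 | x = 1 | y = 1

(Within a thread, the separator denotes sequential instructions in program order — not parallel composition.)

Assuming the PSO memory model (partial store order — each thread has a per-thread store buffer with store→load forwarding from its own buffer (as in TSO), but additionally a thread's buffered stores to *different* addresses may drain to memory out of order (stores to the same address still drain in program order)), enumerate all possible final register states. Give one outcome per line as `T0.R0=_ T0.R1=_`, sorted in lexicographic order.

outcome vector order: (T0.R0,T0.R1)
|PSO outcomes| = 6

T0.R0=0 T0.R1=0
T0.R0=0 T0.R1=1
T0.R0=0 T0.R1=2
T0.R0=1 T0.R1=0
T0.R0=1 T0.R1=1
T0.R0=1 T0.R1=2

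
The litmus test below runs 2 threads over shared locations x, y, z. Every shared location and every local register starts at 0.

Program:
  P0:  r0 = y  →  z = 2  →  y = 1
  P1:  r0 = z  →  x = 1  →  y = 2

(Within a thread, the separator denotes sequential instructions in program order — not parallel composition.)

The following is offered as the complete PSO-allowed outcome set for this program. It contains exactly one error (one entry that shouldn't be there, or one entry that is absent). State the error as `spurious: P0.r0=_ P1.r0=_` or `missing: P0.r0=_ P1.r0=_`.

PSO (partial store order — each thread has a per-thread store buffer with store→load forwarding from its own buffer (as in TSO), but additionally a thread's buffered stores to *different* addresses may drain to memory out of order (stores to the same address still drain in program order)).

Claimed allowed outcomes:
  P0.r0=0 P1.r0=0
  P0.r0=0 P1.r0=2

missing: P0.r0=2 P1.r0=0

outcome vector order: (P0.r0,P1.r0)
[PSO] allowed = {<0 0>, <0 2>, <2 0>}
PSO∖claimed = {<2 0>}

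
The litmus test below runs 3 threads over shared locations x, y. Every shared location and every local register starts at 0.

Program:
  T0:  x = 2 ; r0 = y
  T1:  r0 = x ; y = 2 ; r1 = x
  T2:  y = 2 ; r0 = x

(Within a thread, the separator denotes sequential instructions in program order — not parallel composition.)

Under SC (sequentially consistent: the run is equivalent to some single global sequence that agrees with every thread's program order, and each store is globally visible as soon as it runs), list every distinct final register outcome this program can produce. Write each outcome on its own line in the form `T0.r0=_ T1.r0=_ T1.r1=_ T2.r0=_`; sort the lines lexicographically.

T0.r0=0 T1.r0=0 T1.r1=2 T2.r0=2
T0.r0=0 T1.r0=2 T1.r1=2 T2.r0=2
T0.r0=2 T1.r0=0 T1.r1=0 T2.r0=0
T0.r0=2 T1.r0=0 T1.r1=0 T2.r0=2
T0.r0=2 T1.r0=0 T1.r1=2 T2.r0=0
T0.r0=2 T1.r0=0 T1.r1=2 T2.r0=2
T0.r0=2 T1.r0=2 T1.r1=2 T2.r0=0
T0.r0=2 T1.r0=2 T1.r1=2 T2.r0=2

outcome vector order: (T0.r0,T1.r0,T1.r1,T2.r0)
|SC outcomes| = 8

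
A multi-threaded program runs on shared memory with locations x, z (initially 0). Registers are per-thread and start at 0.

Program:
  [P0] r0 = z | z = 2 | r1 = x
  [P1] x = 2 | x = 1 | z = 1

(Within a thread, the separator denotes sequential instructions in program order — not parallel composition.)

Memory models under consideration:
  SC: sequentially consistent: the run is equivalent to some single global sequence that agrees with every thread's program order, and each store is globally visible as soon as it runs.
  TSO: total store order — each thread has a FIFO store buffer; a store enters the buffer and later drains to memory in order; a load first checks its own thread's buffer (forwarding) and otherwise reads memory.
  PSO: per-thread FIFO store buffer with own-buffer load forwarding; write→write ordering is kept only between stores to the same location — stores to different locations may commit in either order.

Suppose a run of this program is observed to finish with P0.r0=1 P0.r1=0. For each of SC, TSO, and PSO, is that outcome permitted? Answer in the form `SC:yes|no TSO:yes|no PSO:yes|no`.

outcome vector order: (P0.r0,P0.r1)
SC (4): 00, 01, 02, 11
TSO (4): 00, 01, 02, 11
PSO (6): 00, 01, 02, 10, 11, 12
target 10 ∈ {PSO}

SC:no TSO:no PSO:yes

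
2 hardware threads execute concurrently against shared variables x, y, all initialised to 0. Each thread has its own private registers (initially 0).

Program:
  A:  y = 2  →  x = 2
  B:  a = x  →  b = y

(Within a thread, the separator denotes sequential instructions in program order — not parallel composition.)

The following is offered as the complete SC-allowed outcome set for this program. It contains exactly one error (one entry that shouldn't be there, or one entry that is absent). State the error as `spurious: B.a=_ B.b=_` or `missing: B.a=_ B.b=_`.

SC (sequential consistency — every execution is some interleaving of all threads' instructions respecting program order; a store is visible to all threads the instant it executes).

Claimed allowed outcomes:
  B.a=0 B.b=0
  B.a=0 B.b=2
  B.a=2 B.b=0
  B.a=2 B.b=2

spurious: B.a=2 B.b=0

outcome vector order: (B.a,B.b)
under SC → 00 02 22
claimed∖SC = {20}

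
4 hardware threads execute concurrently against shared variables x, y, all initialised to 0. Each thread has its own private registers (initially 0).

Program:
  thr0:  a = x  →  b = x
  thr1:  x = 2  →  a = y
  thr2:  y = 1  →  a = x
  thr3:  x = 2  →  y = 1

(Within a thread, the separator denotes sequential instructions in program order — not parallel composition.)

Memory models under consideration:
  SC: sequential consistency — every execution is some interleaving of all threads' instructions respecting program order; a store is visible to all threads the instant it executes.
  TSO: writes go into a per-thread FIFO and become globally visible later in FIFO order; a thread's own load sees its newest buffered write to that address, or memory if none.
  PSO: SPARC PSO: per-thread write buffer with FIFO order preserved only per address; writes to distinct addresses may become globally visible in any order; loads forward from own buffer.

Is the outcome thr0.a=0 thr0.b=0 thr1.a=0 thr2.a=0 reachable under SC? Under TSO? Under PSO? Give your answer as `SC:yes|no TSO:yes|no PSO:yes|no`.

SC:no TSO:yes PSO:yes

outcome vector order: (thr0.a,thr0.b,thr1.a,thr2.a)
[SC] allowed = {(0,0,0,2) (0,0,1,0) (0,0,1,2) (0,2,0,2) (0,2,1,0) (0,2,1,2) (2,2,0,2) (2,2,1,0) (2,2,1,2)}
[TSO] allowed = {(0,0,0,0) (0,0,0,2) (0,0,1,0) (0,0,1,2) (0,2,0,0) (0,2,0,2) (0,2,1,0) (0,2,1,2) (2,2,0,0) (2,2,0,2) (2,2,1,0) (2,2,1,2)}
[PSO] allowed = {(0,0,0,0) (0,0,0,2) (0,0,1,0) (0,0,1,2) (0,2,0,0) (0,2,0,2) (0,2,1,0) (0,2,1,2) (2,2,0,0) (2,2,0,2) (2,2,1,0) (2,2,1,2)}
target (0,0,0,0) ∈ {TSO,PSO}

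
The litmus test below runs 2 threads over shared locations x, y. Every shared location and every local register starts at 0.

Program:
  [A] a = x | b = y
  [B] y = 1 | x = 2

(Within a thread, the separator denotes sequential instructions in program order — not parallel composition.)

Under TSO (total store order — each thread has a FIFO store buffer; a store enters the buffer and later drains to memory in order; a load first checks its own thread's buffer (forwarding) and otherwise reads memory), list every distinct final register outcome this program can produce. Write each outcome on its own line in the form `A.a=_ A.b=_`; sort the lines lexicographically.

outcome vector order: (A.a,A.b)
|TSO outcomes| = 3

A.a=0 A.b=0
A.a=0 A.b=1
A.a=2 A.b=1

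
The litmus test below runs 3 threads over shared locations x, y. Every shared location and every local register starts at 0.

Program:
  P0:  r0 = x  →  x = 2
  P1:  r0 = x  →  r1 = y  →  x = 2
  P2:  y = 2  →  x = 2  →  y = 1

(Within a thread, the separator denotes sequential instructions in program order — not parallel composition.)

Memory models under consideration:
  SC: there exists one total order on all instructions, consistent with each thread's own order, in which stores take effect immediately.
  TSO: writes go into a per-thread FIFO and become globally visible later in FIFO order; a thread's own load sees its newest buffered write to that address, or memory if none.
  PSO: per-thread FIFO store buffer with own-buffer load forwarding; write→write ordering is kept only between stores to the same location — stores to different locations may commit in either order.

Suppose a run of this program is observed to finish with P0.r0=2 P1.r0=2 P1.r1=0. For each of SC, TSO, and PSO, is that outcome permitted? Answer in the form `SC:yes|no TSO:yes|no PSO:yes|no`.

outcome vector order: (P0.r0,P1.r0,P1.r1)
[SC] allowed = {(0,0,0), (0,0,1), (0,0,2), (0,2,0), (0,2,1), (0,2,2), (2,0,0), (2,0,1), (2,0,2), (2,2,1), (2,2,2)}
[TSO] allowed = {(0,0,0), (0,0,1), (0,0,2), (0,2,0), (0,2,1), (0,2,2), (2,0,0), (2,0,1), (2,0,2), (2,2,1), (2,2,2)}
[PSO] allowed = {(0,0,0), (0,0,1), (0,0,2), (0,2,0), (0,2,1), (0,2,2), (2,0,0), (2,0,1), (2,0,2), (2,2,0), (2,2,1), (2,2,2)}
target (2,2,0) ∈ {PSO}

SC:no TSO:no PSO:yes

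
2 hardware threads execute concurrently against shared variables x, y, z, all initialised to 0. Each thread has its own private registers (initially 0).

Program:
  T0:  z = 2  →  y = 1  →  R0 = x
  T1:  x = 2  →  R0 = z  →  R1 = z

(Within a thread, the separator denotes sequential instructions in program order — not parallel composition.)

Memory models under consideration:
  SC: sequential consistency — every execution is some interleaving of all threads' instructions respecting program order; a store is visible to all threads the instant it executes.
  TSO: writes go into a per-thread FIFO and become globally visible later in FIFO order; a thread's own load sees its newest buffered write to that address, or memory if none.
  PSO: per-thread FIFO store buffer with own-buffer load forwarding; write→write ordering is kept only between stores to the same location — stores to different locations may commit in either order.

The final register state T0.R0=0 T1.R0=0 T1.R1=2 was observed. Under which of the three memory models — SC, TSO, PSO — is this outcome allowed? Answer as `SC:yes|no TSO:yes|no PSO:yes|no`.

SC:no TSO:yes PSO:yes

outcome vector order: (T0.R0,T1.R0,T1.R1)
[SC] allowed = {<0 2 2> <2 0 0> <2 0 2> <2 2 2>}
[TSO] allowed = {<0 0 0> <0 0 2> <0 2 2> <2 0 0> <2 0 2> <2 2 2>}
[PSO] allowed = {<0 0 0> <0 0 2> <0 2 2> <2 0 0> <2 0 2> <2 2 2>}
target <0 0 2> ∈ {TSO,PSO}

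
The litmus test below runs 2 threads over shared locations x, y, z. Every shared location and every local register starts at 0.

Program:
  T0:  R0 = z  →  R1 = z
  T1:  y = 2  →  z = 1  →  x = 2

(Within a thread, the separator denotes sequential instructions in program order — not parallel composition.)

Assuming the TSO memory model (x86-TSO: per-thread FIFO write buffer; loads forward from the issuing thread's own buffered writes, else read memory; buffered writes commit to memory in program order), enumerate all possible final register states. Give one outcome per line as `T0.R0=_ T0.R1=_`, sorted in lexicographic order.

T0.R0=0 T0.R1=0
T0.R0=0 T0.R1=1
T0.R0=1 T0.R1=1

outcome vector order: (T0.R0,T0.R1)
|TSO outcomes| = 3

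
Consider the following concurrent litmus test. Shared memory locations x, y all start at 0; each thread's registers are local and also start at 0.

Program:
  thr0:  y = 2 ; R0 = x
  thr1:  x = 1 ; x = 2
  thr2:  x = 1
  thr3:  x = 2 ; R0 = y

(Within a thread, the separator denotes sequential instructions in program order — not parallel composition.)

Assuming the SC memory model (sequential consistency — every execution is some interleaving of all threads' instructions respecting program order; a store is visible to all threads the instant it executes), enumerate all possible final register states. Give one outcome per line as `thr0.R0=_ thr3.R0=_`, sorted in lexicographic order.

thr0.R0=0 thr3.R0=2
thr0.R0=1 thr3.R0=0
thr0.R0=1 thr3.R0=2
thr0.R0=2 thr3.R0=0
thr0.R0=2 thr3.R0=2

outcome vector order: (thr0.R0,thr3.R0)
|SC outcomes| = 5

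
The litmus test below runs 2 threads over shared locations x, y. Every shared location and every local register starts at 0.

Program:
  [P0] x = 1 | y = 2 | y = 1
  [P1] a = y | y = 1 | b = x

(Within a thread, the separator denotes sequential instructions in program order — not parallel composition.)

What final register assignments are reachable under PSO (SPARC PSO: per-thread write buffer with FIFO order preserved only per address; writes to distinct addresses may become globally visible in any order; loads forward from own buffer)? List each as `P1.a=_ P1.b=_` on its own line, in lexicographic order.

P1.a=0 P1.b=0
P1.a=0 P1.b=1
P1.a=1 P1.b=0
P1.a=1 P1.b=1
P1.a=2 P1.b=0
P1.a=2 P1.b=1

outcome vector order: (P1.a,P1.b)
|PSO outcomes| = 6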